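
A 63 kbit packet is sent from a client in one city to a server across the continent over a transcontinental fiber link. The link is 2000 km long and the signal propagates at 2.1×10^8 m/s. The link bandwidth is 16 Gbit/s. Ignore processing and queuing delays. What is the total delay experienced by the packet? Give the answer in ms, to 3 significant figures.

L = 63000 bits.
Transmission delay = L/R = 63000 / 16000000000 = 0.0039375 ms.
Propagation delay = d/s = 2000000 m / 210000000 m/s = 9.52381 ms.
Total = 9.53 ms.

9.53 ms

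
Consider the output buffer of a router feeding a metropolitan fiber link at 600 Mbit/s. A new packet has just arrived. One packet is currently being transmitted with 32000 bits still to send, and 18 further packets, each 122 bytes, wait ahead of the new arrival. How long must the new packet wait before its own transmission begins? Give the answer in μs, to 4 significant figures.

Each queued packet: L/R = 976/600000000 = 1.62667 μs.
18 queued → 29.28 μs.
Plus remaining 32000 bits of current packet: 53.3333 μs.
Queuing delay = 82.61 μs.

82.61 μs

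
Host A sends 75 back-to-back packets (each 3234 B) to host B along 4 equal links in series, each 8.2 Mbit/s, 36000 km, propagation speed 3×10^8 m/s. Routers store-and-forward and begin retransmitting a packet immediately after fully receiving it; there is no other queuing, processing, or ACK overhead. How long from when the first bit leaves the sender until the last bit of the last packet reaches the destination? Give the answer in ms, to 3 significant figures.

Per-hop transmission t_tx = L/R = 25872/8.2e+06 = 3.15512 ms.
Per-hop propagation t_prop = 36000000/300000000 = 120 ms.
Pipeline fill: first packet needs 4·t_tx to clear all hops; remaining 74 packets each add one t_tx.
Total = (4+75-1)·t_tx + 4·t_prop = 78·3.15512 + 4·120 = 726 ms.

726 ms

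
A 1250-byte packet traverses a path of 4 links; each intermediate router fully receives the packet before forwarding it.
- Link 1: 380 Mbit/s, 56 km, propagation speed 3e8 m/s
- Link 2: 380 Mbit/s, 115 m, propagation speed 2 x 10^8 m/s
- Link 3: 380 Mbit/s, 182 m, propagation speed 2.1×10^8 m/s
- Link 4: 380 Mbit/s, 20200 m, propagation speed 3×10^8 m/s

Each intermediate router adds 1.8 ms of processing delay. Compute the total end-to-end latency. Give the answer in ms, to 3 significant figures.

L = 1250 × 8 = 10000 bits.
Transmission delay per hop = L/R = 10000/380000000 = 0.0263158 ms; 4 hops → 0.105263 ms.
Propagation delays (d/s per hop): 0.186667, 0.000575, 0.000866667, 0.0673333 ms; sum = 0.255442 ms.
Processing at 3 router(s): 3 × 1.8 ms = 5.4 ms.
End-to-end = 5.76 ms.

5.76 ms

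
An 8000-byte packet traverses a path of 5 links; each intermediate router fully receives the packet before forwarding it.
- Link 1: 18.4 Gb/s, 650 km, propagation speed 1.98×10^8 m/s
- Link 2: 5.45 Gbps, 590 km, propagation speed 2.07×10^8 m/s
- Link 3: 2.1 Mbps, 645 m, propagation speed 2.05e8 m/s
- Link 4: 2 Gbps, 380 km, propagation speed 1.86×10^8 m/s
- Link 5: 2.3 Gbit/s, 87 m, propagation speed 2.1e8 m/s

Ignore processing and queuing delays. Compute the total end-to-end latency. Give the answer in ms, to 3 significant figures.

38.7 ms

L = 8000 × 8 = 64000 bits.
Transmission delays (L/R per hop): 0.00347826, 0.0117431, 30.4762, 0.032, 0.0278261 ms; sum = 30.5512 ms.
Propagation delays (d/s per hop): 3.28283, 2.85024, 0.00314634, 2.04301, 0.000414286 ms; sum = 8.17964 ms.
End-to-end = 38.7 ms.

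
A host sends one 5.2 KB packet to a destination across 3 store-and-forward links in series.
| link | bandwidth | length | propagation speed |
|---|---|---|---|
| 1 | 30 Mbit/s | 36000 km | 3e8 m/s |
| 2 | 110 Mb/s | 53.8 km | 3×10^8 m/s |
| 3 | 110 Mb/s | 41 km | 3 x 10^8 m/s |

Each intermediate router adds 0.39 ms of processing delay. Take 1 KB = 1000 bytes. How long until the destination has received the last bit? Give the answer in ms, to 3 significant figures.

123 ms

L = 41600 bits.
Transmission delays (L/R per hop): 1.38667, 0.378182, 0.378182 ms; sum = 2.14303 ms.
Propagation delays (d/s per hop): 120, 0.179333, 0.136667 ms; sum = 120.316 ms.
Processing at 2 router(s): 2 × 0.39 ms = 0.78 ms.
End-to-end = 123 ms.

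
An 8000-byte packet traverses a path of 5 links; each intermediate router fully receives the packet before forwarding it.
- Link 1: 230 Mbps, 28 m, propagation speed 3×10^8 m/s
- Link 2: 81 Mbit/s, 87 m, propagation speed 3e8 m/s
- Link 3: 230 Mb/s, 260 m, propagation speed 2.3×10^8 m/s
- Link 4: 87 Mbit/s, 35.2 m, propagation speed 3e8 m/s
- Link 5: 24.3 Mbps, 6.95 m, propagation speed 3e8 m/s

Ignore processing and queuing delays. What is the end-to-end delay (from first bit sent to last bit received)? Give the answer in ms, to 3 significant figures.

4.72 ms

L = 8000 × 8 = 64000 bits.
Transmission delays (L/R per hop): 0.278261, 0.790123, 0.278261, 0.735632, 2.63374 ms; sum = 4.71602 ms.
Propagation delays (d/s per hop): 9.33333e-05, 0.00029, 0.00113043, 0.000117333, 2.31667e-05 ms; sum = 0.00165427 ms.
End-to-end = 4.72 ms.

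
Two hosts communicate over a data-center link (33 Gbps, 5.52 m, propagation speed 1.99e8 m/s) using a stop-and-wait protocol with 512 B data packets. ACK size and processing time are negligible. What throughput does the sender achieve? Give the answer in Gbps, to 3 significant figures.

22.8 Gbps

t_tx = L/R = 4096/33000000000 = 1.24121e-07 s.
t_prop = 5.52/199000000 = 2.77387e-08 s; RTT = 5.54774e-08 s.
Cycle = t_tx + RTT = 1.79599e-07 s.
Throughput = L / cycle = 4096 / 1.79599e-07 = 22.8 Gbps.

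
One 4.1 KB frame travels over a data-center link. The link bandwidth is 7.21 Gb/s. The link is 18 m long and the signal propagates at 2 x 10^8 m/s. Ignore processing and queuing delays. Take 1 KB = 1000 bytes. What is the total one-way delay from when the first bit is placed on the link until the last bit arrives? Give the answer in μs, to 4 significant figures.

4.639 μs

L = 32800 bits.
Transmission delay = L/R = 32800 / 7210000000 = 4.54924 μs.
Propagation delay = d/s = 18 m / 200000000 m/s = 0.09 μs.
Total = 4.639 μs.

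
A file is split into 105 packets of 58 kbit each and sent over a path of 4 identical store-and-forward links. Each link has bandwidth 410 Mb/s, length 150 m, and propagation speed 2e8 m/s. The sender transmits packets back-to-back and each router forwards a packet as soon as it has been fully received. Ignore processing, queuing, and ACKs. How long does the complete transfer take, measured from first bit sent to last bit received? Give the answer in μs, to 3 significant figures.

Per-hop transmission t_tx = L/R = 58000/410000000 = 141.463 μs.
Per-hop propagation t_prop = 150/200000000 = 0.75 μs.
Pipeline fill: first packet needs 4·t_tx to clear all hops; remaining 104 packets each add one t_tx.
Total = (4+105-1)·t_tx + 4·t_prop = 108·141.463 + 4·0.75 = 15300 μs.

15300 μs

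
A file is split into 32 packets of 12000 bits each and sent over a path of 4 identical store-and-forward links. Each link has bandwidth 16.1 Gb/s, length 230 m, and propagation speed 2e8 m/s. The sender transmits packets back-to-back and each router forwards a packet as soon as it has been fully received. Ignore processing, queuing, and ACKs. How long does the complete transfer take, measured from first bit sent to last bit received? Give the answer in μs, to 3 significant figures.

Per-hop transmission t_tx = L/R = 12000/1.61e+10 = 0.745342 μs.
Per-hop propagation t_prop = 230/200000000 = 1.15 μs.
Pipeline fill: first packet needs 4·t_tx to clear all hops; remaining 31 packets each add one t_tx.
Total = (4+32-1)·t_tx + 4·t_prop = 35·0.745342 + 4·1.15 = 30.7 μs.

30.7 μs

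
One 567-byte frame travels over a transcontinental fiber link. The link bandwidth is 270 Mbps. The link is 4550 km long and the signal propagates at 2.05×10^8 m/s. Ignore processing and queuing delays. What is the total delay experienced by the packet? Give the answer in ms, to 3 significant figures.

L = 567 × 8 = 4536 bits.
Transmission delay = L/R = 4536 / 270000000 = 0.0168 ms.
Propagation delay = d/s = 4550000 m / 2.05e+08 m/s = 22.1951 ms.
Total = 22.2 ms.

22.2 ms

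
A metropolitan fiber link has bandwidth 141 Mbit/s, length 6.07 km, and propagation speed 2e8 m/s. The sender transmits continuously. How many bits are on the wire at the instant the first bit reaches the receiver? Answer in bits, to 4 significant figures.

Propagation delay = 6070 / 200000000 = 3.035e-05 s.
BDP = R × t_prop = 141000000 × 3.035e-05 = 4279.35 bits.

4279 bits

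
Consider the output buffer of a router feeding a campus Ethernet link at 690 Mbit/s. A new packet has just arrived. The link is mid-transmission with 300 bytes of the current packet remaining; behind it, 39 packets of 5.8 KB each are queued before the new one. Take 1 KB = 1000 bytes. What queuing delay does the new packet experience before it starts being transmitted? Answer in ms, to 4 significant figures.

2.626 ms

Each queued packet: L/R = 46400/690000000 = 0.0672464 ms.
39 queued → 2.62261 ms.
Plus remaining 2400 bits of current packet: 0.00347826 ms.
Queuing delay = 2.626 ms.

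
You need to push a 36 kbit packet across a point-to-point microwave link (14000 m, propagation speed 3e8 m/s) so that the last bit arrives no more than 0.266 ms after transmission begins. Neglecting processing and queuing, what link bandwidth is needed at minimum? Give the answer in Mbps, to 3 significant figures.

Propagation delay = 14000 / 300000000 = 0.0466667 ms.
Transmission budget = 0.266 − 0.0466667 = 0.219333 ms.
R ≥ L / t_tx = 36000 bits / 0.000219333 s = 164 Mbps.

164 Mbps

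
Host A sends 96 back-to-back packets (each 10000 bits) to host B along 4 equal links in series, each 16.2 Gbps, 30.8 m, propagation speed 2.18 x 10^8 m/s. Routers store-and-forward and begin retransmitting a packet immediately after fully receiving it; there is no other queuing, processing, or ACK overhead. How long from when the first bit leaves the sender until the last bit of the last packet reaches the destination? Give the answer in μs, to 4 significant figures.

61.68 μs

Per-hop transmission t_tx = L/R = 10000/16200000000 = 0.617284 μs.
Per-hop propagation t_prop = 30.8/2.18e+08 = 0.141284 μs.
Pipeline fill: first packet needs 4·t_tx to clear all hops; remaining 95 packets each add one t_tx.
Total = (4+96-1)·t_tx + 4·t_prop = 99·0.617284 + 4·0.141284 = 61.68 μs.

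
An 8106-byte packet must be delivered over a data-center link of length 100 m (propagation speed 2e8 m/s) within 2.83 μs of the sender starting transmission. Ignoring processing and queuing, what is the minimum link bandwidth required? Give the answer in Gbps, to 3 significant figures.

27.8 Gbps

L = 64848 bits.
Propagation delay = 100 / 200000000 = 0.5 μs.
Transmission budget = 2.83 − 0.5 = 2.33 μs.
R ≥ L / t_tx = 64848 bits / 2.33e-06 s = 27.8 Gbps.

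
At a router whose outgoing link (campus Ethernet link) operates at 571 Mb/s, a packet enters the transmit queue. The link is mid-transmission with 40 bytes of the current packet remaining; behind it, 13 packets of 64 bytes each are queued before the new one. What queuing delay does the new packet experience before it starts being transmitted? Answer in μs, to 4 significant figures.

12.22 μs

Each queued packet: L/R = 512/571000000 = 0.896673 μs.
13 queued → 11.6567 μs.
Plus remaining 320 bits of current packet: 0.56042 μs.
Queuing delay = 12.22 μs.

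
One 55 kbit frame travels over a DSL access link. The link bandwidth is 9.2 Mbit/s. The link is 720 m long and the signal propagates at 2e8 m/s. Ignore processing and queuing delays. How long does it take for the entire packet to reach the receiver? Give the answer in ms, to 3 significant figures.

5.98 ms

L = 55000 bits.
Transmission delay = L/R = 55000 / 9200000 = 5.97826 ms.
Propagation delay = d/s = 720 m / 200000000 m/s = 0.0036 ms.
Total = 5.98 ms.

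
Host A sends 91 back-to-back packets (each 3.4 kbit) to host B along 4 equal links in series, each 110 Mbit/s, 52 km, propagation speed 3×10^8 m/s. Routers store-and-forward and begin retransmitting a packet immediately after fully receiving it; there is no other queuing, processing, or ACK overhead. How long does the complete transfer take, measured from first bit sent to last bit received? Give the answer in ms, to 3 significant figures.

Per-hop transmission t_tx = L/R = 3400/110000000 = 0.0309091 ms.
Per-hop propagation t_prop = 52000/300000000 = 0.173333 ms.
Pipeline fill: first packet needs 4·t_tx to clear all hops; remaining 90 packets each add one t_tx.
Total = (4+91-1)·t_tx + 4·t_prop = 94·0.0309091 + 4·0.173333 = 3.60 ms.

3.60 ms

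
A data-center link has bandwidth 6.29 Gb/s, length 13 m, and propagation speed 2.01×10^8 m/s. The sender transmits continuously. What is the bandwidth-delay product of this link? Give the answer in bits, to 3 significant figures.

407 bits

Propagation delay = 13 / 2.01e+08 = 6.46766e-08 s.
BDP = R × t_prop = 6290000000 × 6.46766e-08 = 406.816 bits.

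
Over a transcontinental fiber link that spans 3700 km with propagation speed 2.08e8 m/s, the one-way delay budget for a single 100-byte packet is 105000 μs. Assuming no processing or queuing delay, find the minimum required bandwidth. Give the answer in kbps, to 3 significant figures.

9.17 kbps

L = 800 bits.
Propagation delay = 3700000 / 208000000 = 17788.5 μs.
Transmission budget = 105000 − 17788.5 = 87211.5 μs.
R ≥ L / t_tx = 800 bits / 0.0872115 s = 9.17 kbps.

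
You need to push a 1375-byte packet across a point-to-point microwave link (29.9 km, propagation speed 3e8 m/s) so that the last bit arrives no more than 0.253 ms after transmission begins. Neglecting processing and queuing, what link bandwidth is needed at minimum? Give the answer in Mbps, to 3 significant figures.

L = 11000 bits.
Propagation delay = 29900 / 300000000 = 0.0996667 ms.
Transmission budget = 0.253 − 0.0996667 = 0.153333 ms.
R ≥ L / t_tx = 11000 bits / 0.000153333 s = 71.7 Mbps.

71.7 Mbps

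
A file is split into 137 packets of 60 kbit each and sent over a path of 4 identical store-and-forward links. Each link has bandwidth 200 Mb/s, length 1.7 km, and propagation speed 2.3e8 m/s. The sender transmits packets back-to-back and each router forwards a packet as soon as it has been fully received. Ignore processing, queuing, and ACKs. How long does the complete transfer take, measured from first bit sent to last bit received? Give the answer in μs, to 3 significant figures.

42000 μs

Per-hop transmission t_tx = L/R = 60000/200000000 = 300 μs.
Per-hop propagation t_prop = 1700/2.3e+08 = 7.3913 μs.
Pipeline fill: first packet needs 4·t_tx to clear all hops; remaining 136 packets each add one t_tx.
Total = (4+137-1)·t_tx + 4·t_prop = 140·300 + 4·7.3913 = 42000 μs.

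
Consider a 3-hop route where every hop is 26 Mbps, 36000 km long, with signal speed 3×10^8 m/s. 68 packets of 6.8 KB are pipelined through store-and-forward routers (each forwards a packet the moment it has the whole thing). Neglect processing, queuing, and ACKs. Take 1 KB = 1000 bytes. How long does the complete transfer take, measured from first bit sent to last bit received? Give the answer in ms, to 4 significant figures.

Per-hop transmission t_tx = L/R = 54400/26000000 = 2.09231 ms.
Per-hop propagation t_prop = 36000000/300000000 = 120 ms.
Pipeline fill: first packet needs 3·t_tx to clear all hops; remaining 67 packets each add one t_tx.
Total = (3+68-1)·t_tx + 3·t_prop = 70·2.09231 + 3·120 = 506.5 ms.

506.5 ms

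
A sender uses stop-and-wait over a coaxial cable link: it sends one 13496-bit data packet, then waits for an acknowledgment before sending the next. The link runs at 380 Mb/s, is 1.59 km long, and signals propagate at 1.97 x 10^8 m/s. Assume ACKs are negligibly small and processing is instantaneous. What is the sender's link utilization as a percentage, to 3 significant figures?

t_tx = L/R = 13496/380000000 = 3.55158e-05 s.
t_prop = 1590/197000000 = 8.07107e-06 s; RTT = 1.61421e-05 s.
Cycle = t_tx + RTT = 5.16579e-05 s.
Utilization = t_tx / cycle = 3.55158e-05/5.16579e-05 = 68.8 %.

68.8 %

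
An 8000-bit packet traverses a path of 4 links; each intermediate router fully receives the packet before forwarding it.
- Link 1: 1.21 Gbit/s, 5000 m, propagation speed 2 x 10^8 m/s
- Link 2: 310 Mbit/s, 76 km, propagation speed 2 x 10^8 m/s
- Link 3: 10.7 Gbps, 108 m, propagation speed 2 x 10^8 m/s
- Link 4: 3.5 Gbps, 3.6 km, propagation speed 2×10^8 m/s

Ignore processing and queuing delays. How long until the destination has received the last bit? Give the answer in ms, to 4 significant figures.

Transmission delays (L/R per hop): 0.00661157, 0.0258065, 0.000747664, 0.00228571 ms; sum = 0.0354514 ms.
Propagation delays (d/s per hop): 0.025, 0.38, 0.00054, 0.018 ms; sum = 0.42354 ms.
End-to-end = 0.4590 ms.

0.4590 ms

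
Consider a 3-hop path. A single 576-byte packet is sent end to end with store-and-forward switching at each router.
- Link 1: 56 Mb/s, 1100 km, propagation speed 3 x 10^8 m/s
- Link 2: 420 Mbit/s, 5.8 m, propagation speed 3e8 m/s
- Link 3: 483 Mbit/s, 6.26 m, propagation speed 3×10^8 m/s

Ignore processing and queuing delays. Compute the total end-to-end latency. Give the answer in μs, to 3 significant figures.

3770 μs

L = 576 × 8 = 4608 bits.
Transmission delays (L/R per hop): 82.2857, 10.9714, 9.54037 μs; sum = 102.798 μs.
Propagation delays (d/s per hop): 3666.67, 0.0193333, 0.0208667 μs; sum = 3666.71 μs.
End-to-end = 3770 μs.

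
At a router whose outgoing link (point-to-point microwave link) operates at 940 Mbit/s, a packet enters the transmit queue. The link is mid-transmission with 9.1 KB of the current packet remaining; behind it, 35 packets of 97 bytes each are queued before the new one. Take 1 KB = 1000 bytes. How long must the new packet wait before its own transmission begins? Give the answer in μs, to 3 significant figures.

106 μs

Each queued packet: L/R = 776/940000000 = 0.825532 μs.
35 queued → 28.8936 μs.
Plus remaining 72800 bits of current packet: 77.4468 μs.
Queuing delay = 106 μs.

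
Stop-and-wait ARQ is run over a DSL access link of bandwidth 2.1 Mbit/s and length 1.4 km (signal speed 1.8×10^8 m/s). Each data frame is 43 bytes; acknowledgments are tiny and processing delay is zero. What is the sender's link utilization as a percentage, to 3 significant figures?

91.3 %

t_tx = L/R = 344/2100000 = 0.00016381 s.
t_prop = 1400/180000000 = 7.77778e-06 s; RTT = 1.55556e-05 s.
Cycle = t_tx + RTT = 0.000179365 s.
Utilization = t_tx / cycle = 0.00016381/0.000179365 = 91.3 %.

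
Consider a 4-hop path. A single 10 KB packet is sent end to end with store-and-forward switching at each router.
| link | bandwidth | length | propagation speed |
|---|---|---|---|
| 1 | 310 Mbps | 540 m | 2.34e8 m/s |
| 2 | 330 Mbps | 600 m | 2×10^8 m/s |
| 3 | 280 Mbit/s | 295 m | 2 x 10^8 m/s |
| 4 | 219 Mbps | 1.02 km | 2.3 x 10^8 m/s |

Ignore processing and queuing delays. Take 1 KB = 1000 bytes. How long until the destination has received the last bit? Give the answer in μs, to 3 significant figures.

1160 μs

L = 80000 bits.
Transmission delays (L/R per hop): 258.065, 242.424, 285.714, 365.297 μs; sum = 1151.5 μs.
Propagation delays (d/s per hop): 2.30769, 3, 1.475, 4.43478 μs; sum = 11.2175 μs.
End-to-end = 1160 μs.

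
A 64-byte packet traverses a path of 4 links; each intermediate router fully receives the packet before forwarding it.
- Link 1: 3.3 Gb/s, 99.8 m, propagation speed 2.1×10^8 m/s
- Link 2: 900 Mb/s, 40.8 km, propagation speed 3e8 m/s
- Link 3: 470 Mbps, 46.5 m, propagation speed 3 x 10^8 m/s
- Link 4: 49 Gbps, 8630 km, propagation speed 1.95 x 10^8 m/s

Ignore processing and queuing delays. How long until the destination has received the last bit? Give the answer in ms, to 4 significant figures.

44.39 ms

L = 64 × 8 = 512 bits.
Transmission delays (L/R per hop): 0.000155152, 0.000568889, 0.00108936, 1.0449e-05 ms; sum = 0.00182385 ms.
Propagation delays (d/s per hop): 0.000475238, 0.136, 0.000155, 44.2564 ms; sum = 44.393 ms.
End-to-end = 44.39 ms.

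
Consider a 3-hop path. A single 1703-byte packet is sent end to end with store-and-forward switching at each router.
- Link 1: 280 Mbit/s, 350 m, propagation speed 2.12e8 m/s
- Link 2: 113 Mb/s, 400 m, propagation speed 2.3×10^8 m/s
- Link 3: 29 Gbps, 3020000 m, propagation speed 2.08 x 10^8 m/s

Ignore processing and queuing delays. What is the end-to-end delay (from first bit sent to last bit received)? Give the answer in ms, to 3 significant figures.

L = 1703 × 8 = 13624 bits.
Transmission delays (L/R per hop): 0.0486571, 0.120566, 0.000469793 ms; sum = 0.169693 ms.
Propagation delays (d/s per hop): 0.00165094, 0.00173913, 14.5192 ms; sum = 14.5226 ms.
End-to-end = 14.7 ms.

14.7 ms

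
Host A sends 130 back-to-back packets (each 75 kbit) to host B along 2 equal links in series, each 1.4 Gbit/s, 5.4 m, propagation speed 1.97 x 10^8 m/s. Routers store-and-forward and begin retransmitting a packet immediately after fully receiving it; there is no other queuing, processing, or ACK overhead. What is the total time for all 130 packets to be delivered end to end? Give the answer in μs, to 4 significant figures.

7018 μs

Per-hop transmission t_tx = L/R = 75000/1400000000 = 53.5714 μs.
Per-hop propagation t_prop = 5.4/197000000 = 0.0274112 μs.
Pipeline fill: first packet needs 2·t_tx to clear all hops; remaining 129 packets each add one t_tx.
Total = (2+130-1)·t_tx + 2·t_prop = 131·53.5714 + 2·0.0274112 = 7018 μs.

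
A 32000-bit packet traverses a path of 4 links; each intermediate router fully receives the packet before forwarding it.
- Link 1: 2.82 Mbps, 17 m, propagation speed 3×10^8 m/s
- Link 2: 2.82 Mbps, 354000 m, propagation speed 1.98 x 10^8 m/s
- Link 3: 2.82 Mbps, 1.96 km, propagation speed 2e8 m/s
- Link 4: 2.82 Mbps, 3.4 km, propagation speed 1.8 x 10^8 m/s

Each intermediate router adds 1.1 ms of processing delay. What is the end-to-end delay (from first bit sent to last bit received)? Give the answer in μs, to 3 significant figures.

Transmission delay per hop = L/R = 32000/2820000 = 11347.5 μs; 4 hops → 45390.1 μs.
Propagation delays (d/s per hop): 0.0566667, 1787.88, 9.8, 18.8889 μs; sum = 1816.62 μs.
Processing at 3 router(s): 3 × 1.1 ms = 3300 μs.
End-to-end = 50500 μs.

50500 μs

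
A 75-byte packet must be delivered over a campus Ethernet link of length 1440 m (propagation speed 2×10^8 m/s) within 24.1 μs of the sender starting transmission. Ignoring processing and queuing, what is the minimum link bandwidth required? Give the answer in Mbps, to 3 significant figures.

35.5 Mbps

L = 600 bits.
Propagation delay = 1440 / 200000000 = 7.2 μs.
Transmission budget = 24.1 − 7.2 = 16.9 μs.
R ≥ L / t_tx = 600 bits / 1.69e-05 s = 35.5 Mbps.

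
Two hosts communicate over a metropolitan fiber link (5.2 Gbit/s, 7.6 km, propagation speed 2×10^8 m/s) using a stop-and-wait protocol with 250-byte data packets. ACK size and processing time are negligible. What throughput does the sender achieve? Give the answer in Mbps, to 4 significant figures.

t_tx = L/R = 2000/5200000000 = 3.84615e-07 s.
t_prop = 7600/200000000 = 3.8e-05 s; RTT = 7.6e-05 s.
Cycle = t_tx + RTT = 7.63846e-05 s.
Throughput = L / cycle = 2000 / 7.63846e-05 = 26.18 Mbps.

26.18 Mbps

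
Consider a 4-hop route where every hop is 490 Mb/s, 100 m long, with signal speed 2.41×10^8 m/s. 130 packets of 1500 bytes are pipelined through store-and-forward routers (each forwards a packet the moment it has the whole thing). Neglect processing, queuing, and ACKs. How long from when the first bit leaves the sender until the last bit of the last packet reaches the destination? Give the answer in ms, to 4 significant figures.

Per-hop transmission t_tx = L/R = 12000/490000000 = 0.0244898 ms.
Per-hop propagation t_prop = 100/241000000 = 0.000414938 ms.
Pipeline fill: first packet needs 4·t_tx to clear all hops; remaining 129 packets each add one t_tx.
Total = (4+130-1)·t_tx + 4·t_prop = 133·0.0244898 + 4·0.000414938 = 3.259 ms.

3.259 ms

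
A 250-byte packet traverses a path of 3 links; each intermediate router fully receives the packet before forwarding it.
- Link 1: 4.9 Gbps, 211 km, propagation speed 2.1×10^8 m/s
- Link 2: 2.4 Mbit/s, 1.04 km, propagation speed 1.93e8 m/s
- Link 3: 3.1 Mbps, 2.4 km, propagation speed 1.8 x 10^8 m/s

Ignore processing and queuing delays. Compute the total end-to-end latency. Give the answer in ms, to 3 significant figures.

L = 250 × 8 = 2000 bits.
Transmission delays (L/R per hop): 0.000408163, 0.833333, 0.645161 ms; sum = 1.4789 ms.
Propagation delays (d/s per hop): 1.00476, 0.0053886, 0.0133333 ms; sum = 1.02348 ms.
End-to-end = 2.50 ms.

2.50 ms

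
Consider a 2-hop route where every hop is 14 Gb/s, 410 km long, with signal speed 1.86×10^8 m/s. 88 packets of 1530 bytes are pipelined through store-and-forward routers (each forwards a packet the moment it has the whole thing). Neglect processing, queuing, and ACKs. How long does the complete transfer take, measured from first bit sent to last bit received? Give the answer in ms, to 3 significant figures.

Per-hop transmission t_tx = L/R = 12240/14000000000 = 0.000874286 ms.
Per-hop propagation t_prop = 410000/186000000 = 2.2043 ms.
Pipeline fill: first packet needs 2·t_tx to clear all hops; remaining 87 packets each add one t_tx.
Total = (2+88-1)·t_tx + 2·t_prop = 89·0.000874286 + 2·2.2043 = 4.49 ms.

4.49 ms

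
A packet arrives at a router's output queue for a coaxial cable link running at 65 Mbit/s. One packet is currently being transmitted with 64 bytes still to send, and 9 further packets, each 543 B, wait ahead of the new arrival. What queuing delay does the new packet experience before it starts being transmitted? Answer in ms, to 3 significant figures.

Each queued packet: L/R = 4344/65000000 = 0.0668308 ms.
9 queued → 0.601477 ms.
Plus remaining 512 bits of current packet: 0.00787692 ms.
Queuing delay = 0.609 ms.

0.609 ms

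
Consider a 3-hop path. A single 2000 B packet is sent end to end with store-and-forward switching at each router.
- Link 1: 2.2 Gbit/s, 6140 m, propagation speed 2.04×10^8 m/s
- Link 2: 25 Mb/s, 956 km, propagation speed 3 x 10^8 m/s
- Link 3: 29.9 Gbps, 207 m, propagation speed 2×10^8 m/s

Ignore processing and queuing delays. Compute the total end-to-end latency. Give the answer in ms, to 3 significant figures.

L = 2000 × 8 = 16000 bits.
Transmission delays (L/R per hop): 0.00727273, 0.64, 0.000535117 ms; sum = 0.647808 ms.
Propagation delays (d/s per hop): 0.030098, 3.18667, 0.001035 ms; sum = 3.2178 ms.
End-to-end = 3.87 ms.

3.87 ms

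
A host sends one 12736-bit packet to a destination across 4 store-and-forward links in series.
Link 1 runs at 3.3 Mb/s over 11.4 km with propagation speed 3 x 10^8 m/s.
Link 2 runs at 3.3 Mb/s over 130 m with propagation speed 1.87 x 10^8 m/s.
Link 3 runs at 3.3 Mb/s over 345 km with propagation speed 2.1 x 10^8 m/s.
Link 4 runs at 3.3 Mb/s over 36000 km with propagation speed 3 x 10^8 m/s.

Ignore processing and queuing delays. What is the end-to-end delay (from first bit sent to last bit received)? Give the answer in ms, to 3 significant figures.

137 ms

Transmission delay per hop = L/R = 12736/3300000 = 3.85939 ms; 4 hops → 15.4376 ms.
Propagation delays (d/s per hop): 0.038, 0.000695187, 1.64286, 120 ms; sum = 121.682 ms.
End-to-end = 137 ms.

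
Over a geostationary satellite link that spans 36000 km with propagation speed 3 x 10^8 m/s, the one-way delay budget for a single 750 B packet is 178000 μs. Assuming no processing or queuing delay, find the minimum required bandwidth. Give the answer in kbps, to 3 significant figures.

L = 6000 bits.
Propagation delay = 36000000 / 300000000 = 120000 μs.
Transmission budget = 178000 − 120000 = 58000 μs.
R ≥ L / t_tx = 6000 bits / 0.058 s = 103 kbps.

103 kbps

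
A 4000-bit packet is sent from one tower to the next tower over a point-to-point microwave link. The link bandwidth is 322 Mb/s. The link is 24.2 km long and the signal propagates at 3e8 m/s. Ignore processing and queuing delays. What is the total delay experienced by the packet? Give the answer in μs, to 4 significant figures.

93.09 μs

Transmission delay = L/R = 4000 / 322000000 = 12.4224 μs.
Propagation delay = d/s = 24200 m / 300000000 m/s = 80.6667 μs.
Total = 93.09 μs.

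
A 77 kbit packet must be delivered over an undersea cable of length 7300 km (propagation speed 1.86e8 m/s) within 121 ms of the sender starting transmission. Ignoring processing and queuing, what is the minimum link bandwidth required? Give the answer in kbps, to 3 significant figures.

942 kbps

Propagation delay = 7300000 / 186000000 = 39.2473 ms.
Transmission budget = 121 − 39.2473 = 81.7527 ms.
R ≥ L / t_tx = 77000 bits / 0.0817527 s = 942 kbps.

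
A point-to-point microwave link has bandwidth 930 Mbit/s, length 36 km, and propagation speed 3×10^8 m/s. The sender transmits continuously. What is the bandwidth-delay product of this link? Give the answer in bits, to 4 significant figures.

Propagation delay = 36000 / 300000000 = 0.00012 s.
BDP = R × t_prop = 930000000 × 0.00012 = 111600 bits.

111600 bits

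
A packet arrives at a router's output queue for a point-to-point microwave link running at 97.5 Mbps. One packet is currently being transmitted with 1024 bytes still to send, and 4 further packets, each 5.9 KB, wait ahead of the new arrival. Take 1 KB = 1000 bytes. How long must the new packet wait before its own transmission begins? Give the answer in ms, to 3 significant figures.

Each queued packet: L/R = 47200/97500000 = 0.484103 ms.
4 queued → 1.93641 ms.
Plus remaining 8192 bits of current packet: 0.0840205 ms.
Queuing delay = 2.02 ms.

2.02 ms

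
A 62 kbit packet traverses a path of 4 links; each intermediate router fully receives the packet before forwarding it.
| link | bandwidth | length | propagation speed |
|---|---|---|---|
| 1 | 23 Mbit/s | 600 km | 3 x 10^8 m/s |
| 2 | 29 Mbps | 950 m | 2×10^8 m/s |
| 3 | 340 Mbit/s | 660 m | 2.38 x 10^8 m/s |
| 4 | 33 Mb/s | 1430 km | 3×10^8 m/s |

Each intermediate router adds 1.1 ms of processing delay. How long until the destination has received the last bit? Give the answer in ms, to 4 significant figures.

L = 62000 bits.
Transmission delays (L/R per hop): 2.69565, 2.13793, 0.182353, 1.87879 ms; sum = 6.89472 ms.
Propagation delays (d/s per hop): 2, 0.00475, 0.00277311, 4.76667 ms; sum = 6.77419 ms.
Processing at 3 router(s): 3 × 1.1 ms = 3.3 ms.
End-to-end = 16.97 ms.

16.97 ms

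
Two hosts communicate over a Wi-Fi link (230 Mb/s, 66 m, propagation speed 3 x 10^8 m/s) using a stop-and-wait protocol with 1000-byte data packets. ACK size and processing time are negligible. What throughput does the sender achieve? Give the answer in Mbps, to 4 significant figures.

t_tx = L/R = 8000/230000000 = 3.47826e-05 s.
t_prop = 66/300000000 = 2.2e-07 s; RTT = 4.4e-07 s.
Cycle = t_tx + RTT = 3.52226e-05 s.
Throughput = L / cycle = 8000 / 3.52226e-05 = 227.1 Mbps.

227.1 Mbps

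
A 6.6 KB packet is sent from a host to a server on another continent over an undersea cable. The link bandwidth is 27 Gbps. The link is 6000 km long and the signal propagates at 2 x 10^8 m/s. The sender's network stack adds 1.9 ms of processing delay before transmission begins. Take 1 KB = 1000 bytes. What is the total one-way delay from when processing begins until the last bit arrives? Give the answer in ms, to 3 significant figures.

31.9 ms

L = 52800 bits.
Transmission delay = L/R = 52800 / 27000000000 = 0.00195556 ms.
Propagation delay = d/s = 6000000 m / 200000000 m/s = 30 ms.
Plus processing delay 1.9 ms = 1.9 ms.
Total = 31.9 ms.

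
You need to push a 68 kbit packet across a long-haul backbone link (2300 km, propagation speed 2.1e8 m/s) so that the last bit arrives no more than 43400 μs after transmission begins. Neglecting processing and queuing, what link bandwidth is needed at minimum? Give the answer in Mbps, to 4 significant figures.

2.096 Mbps

Propagation delay = 2300000 / 210000000 = 10952.4 μs.
Transmission budget = 43400 − 10952.4 = 32447.6 μs.
R ≥ L / t_tx = 68000 bits / 0.0324476 s = 2.096 Mbps.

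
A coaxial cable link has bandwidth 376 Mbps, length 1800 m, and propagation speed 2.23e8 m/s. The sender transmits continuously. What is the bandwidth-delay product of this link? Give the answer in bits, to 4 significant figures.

Propagation delay = 1800 / 223000000 = 8.07175e-06 s.
BDP = R × t_prop = 376000000 × 8.07175e-06 = 3034.98 bits.

3035 bits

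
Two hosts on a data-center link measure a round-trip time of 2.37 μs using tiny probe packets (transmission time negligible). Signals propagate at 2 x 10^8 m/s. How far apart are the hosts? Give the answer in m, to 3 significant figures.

237 m

One-way propagation = RTT/2 = 1.185 μs.
d = s × t = 200000000 × 1.185e-06 = 237 m.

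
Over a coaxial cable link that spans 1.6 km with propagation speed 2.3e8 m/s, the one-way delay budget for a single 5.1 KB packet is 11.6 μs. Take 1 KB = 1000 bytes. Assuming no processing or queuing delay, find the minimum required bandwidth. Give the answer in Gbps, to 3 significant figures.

8.79 Gbps

L = 40800 bits.
Propagation delay = 1600 / 2.3e+08 = 6.95652 μs.
Transmission budget = 11.6 − 6.95652 = 4.64348 μs.
R ≥ L / t_tx = 40800 bits / 4.64348e-06 s = 8.79 Gbps.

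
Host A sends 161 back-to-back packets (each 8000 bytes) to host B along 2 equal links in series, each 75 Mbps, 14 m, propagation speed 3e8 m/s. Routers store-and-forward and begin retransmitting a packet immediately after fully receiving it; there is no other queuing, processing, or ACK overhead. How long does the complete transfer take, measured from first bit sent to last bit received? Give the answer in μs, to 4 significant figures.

Per-hop transmission t_tx = L/R = 64000/75000000 = 853.333 μs.
Per-hop propagation t_prop = 14/300000000 = 0.0466667 μs.
Pipeline fill: first packet needs 2·t_tx to clear all hops; remaining 160 packets each add one t_tx.
Total = (2+161-1)·t_tx + 2·t_prop = 162·853.333 + 2·0.0466667 = 138200 μs.

138200 μs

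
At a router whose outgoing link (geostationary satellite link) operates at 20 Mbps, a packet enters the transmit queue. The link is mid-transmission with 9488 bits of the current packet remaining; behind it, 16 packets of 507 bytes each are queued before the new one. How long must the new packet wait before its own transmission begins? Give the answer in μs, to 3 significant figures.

Each queued packet: L/R = 4056/20000000 = 202.8 μs.
16 queued → 3244.8 μs.
Plus remaining 9488 bits of current packet: 474.4 μs.
Queuing delay = 3720 μs.

3720 μs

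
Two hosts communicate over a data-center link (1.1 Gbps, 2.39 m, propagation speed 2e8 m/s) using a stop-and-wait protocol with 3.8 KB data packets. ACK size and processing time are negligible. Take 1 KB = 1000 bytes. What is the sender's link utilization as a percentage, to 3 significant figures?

99.9 %

t_tx = L/R = 30400/1100000000 = 2.76364e-05 s.
t_prop = 2.39/200000000 = 1.195e-08 s; RTT = 2.39e-08 s.
Cycle = t_tx + RTT = 2.76603e-05 s.
Utilization = t_tx / cycle = 2.76364e-05/2.76603e-05 = 99.9 %.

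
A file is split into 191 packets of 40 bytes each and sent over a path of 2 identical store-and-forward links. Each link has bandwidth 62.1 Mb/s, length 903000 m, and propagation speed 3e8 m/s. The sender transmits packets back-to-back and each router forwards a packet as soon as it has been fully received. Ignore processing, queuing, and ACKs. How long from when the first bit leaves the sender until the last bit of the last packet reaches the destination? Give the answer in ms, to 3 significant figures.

Per-hop transmission t_tx = L/R = 320/62100000 = 0.00515298 ms.
Per-hop propagation t_prop = 903000/300000000 = 3.01 ms.
Pipeline fill: first packet needs 2·t_tx to clear all hops; remaining 190 packets each add one t_tx.
Total = (2+191-1)·t_tx + 2·t_prop = 192·0.00515298 + 2·3.01 = 7.01 ms.

7.01 ms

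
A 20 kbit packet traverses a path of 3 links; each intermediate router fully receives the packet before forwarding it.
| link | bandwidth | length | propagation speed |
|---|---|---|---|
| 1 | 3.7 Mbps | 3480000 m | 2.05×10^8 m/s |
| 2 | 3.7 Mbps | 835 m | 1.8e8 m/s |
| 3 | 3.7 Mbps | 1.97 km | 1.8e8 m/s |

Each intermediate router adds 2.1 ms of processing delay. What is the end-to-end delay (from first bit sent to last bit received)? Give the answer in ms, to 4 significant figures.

37.41 ms

L = 20000 bits.
Transmission delay per hop = L/R = 20000/3700000 = 5.40541 ms; 3 hops → 16.2162 ms.
Propagation delays (d/s per hop): 16.9756, 0.00463889, 0.0109444 ms; sum = 16.9912 ms.
Processing at 2 router(s): 2 × 2.1 ms = 4.2 ms.
End-to-end = 37.41 ms.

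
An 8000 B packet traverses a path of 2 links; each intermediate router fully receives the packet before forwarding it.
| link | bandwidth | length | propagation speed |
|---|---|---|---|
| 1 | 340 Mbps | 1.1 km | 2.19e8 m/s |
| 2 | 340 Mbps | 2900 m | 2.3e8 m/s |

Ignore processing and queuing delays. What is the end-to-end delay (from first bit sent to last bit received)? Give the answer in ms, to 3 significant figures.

L = 8000 × 8 = 64000 bits.
Transmission delay per hop = L/R = 64000/340000000 = 0.188235 ms; 2 hops → 0.376471 ms.
Propagation delays (d/s per hop): 0.00502283, 0.0126087 ms; sum = 0.0176315 ms.
End-to-end = 0.394 ms.

0.394 ms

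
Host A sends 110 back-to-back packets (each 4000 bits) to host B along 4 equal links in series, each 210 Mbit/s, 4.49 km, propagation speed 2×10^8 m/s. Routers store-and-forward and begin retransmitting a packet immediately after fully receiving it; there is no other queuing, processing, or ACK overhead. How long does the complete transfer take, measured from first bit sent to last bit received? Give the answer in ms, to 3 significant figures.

Per-hop transmission t_tx = L/R = 4000/210000000 = 0.0190476 ms.
Per-hop propagation t_prop = 4490/200000000 = 0.02245 ms.
Pipeline fill: first packet needs 4·t_tx to clear all hops; remaining 109 packets each add one t_tx.
Total = (4+110-1)·t_tx + 4·t_prop = 113·0.0190476 + 4·0.02245 = 2.24 ms.

2.24 ms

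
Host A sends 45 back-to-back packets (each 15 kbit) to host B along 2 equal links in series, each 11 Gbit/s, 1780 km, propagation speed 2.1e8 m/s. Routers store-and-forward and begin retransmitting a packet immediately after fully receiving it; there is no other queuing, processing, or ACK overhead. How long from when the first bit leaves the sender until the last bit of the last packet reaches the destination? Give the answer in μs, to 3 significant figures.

17000 μs

Per-hop transmission t_tx = L/R = 15000/11000000000 = 1.36364 μs.
Per-hop propagation t_prop = 1780000/210000000 = 8476.19 μs.
Pipeline fill: first packet needs 2·t_tx to clear all hops; remaining 44 packets each add one t_tx.
Total = (2+45-1)·t_tx + 2·t_prop = 46·1.36364 + 2·8476.19 = 17000 μs.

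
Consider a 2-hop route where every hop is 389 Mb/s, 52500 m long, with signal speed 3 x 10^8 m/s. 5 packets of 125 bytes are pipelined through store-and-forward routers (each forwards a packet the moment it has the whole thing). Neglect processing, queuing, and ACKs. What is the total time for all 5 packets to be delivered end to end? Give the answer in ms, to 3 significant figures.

Per-hop transmission t_tx = L/R = 1000/389000000 = 0.00257069 ms.
Per-hop propagation t_prop = 52500/300000000 = 0.175 ms.
Pipeline fill: first packet needs 2·t_tx to clear all hops; remaining 4 packets each add one t_tx.
Total = (2+5-1)·t_tx + 2·t_prop = 6·0.00257069 + 2·0.175 = 0.365 ms.

0.365 ms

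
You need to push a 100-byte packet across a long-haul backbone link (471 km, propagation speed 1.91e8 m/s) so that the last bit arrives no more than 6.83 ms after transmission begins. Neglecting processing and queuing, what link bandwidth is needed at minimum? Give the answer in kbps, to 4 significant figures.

L = 800 bits.
Propagation delay = 471000 / 191000000 = 2.46597 ms.
Transmission budget = 6.83 − 2.46597 = 4.36403 ms.
R ≥ L / t_tx = 800 bits / 0.00436403 s = 183.3 kbps.

183.3 kbps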